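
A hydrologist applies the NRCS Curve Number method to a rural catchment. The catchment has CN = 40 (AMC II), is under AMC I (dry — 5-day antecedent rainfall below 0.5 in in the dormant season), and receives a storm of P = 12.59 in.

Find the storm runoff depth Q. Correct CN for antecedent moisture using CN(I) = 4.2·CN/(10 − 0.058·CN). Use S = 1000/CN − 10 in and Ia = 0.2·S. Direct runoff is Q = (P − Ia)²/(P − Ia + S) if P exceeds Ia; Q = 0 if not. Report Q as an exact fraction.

Q = 14538969/20169100 in ≈ 0.721 in

Adjust CN=40 to AMC I: 4.2·40/(10 − 0.058·40) → 168 ÷ (192/25) = 175/8 ≈ 21.875
S = 1000/(175/8) − 10 = 250/7 in ≈ 35.714 in
Initial abstraction Ia = S/5 = (250/7)/5 = 50/7 ≈ 7.143 in
P − Ia = 12.590 − 7.143 = 3813/700 ≈ 5.447 in (> 0, runoff occurs)
Runoff Q = (P−Ia)²/(P−Ia+S) = (5.447)²/(5.447+35.714) = 14538969/20169100 ≈ 0.721 in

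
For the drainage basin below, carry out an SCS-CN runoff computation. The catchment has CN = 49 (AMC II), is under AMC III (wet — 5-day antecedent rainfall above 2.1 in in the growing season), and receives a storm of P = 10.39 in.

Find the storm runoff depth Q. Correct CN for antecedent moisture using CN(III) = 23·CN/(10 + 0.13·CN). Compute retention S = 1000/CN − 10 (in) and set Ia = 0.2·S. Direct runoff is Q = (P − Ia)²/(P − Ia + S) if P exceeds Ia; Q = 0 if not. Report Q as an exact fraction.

Adjust CN=49 to AMC III: 23·49/(10 + 0.13·49) → 1127 ÷ (1637/100) = 112700/1637 ≈ 68.845
Max retention: S = 1000/(112700/1637) − 10 = 5100/1127 in (≈ 4.525 in)
Ia = 0.2S: 0.2·4.525 = 0.905 in (exactly 1020/1127)
P − Ia = 10.390 − 0.905 = 1068953/112700 ≈ 9.485 in (> 0, runoff occurs)
Runoff Q = (P−Ia)²/(P−Ia+S) = (9.485)²/(9.485+4.525) = 1142660516209/177948003100 ≈ 6.421 in

Q = 1142660516209/177948003100 in ≈ 6.421 in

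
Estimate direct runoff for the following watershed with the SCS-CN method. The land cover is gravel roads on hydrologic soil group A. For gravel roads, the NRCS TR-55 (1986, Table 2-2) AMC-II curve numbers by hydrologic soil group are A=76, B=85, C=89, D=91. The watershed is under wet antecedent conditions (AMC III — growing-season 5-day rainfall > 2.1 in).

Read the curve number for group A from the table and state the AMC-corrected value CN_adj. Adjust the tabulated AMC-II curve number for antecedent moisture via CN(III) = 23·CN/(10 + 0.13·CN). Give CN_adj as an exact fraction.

CN_adj = 43700/497 ≈ 87.928

NRCS table: gravel roads, soil group A → CN(II) = 76
CN(III) from CN(II)=76: (23·76)/(10 + 0.13·76) = 43700/497 ≈ 87.928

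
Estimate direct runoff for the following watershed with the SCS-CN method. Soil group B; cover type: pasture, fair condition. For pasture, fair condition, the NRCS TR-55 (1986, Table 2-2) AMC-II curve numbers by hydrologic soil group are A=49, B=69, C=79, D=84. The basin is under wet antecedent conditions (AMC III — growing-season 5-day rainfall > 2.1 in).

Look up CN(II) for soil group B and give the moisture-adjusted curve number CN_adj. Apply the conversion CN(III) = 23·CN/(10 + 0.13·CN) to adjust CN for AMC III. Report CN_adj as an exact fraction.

NRCS table: pasture, fair condition, soil group B → CN(II) = 69
CN(III) from CN(II)=69: (23·69)/(10 + 0.13·69) = 158700/1897 ≈ 83.658

CN_adj = 158700/1897 ≈ 83.658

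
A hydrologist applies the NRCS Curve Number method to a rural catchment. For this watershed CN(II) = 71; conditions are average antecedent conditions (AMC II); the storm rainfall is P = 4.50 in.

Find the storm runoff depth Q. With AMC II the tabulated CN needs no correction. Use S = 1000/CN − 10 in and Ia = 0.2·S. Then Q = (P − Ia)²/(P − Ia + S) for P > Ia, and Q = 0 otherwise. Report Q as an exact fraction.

CN(II) = 71; AMC II needs no correction.
S = 1000/71 − 10 = 290/71 in ≈ 4.085 in
Ia = 0.2·(290/71) = 58/71 in ≈ 0.817 in
Excess rainfall: 4.500 − 0.817 = 3.683 in; P > Ia so Q > 0
Q = (523/142)²/((523/142) + 290/71) = (273529/20164)/(1103/142) = 273529/156626 in ≈ 1.746 in

Q = 273529/156626 in ≈ 1.746 in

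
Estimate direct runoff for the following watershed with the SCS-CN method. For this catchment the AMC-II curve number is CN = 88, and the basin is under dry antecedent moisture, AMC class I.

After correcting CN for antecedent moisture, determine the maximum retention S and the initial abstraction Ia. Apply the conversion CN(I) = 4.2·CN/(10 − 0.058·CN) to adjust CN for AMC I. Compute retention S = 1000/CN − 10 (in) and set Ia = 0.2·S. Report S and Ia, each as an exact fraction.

Adjust CN=88 to AMC I: 4.2·88/(10 − 0.058·88) → (1848/5) ÷ (612/125) = 3850/51 ≈ 75.490
Retention S: 1000/CN − 10 with CN=75.490 → S = 250/77 ≈ 3.247 in
Ia = 0.2·(250/77) = 50/77 in ≈ 0.649 in

S = 250/77 in ≈ 3.247 in; Ia = 50/77 in ≈ 0.649 in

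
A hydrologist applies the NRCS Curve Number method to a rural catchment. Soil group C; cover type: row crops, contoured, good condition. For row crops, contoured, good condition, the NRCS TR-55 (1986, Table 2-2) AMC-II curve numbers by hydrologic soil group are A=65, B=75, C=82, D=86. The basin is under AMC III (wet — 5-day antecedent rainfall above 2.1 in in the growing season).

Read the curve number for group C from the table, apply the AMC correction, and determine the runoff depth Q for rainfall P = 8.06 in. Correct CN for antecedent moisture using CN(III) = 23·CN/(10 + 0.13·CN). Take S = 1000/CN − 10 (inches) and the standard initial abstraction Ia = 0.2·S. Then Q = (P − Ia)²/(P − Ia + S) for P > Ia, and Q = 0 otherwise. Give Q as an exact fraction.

NRCS table: row crops, contoured, good condition, soil group C → CN(II) = 82
Adjust CN=82 to AMC III: 23·82/(10 + 0.13·82) → 1886 ÷ (1033/50) = 94300/1033 ≈ 91.288
Retention S: 1000/CN − 10 with CN=91.288 → S = 900/943 ≈ 0.954 in
Ia = 0.2S: 0.2·0.954 = 0.191 in (exactly 180/943)
Excess rainfall: 8.060 − 0.191 = 7.869 in; P > Ia so Q > 0
Q = (371029/47150)²/((371029/47150) + 900/943) = (137662518841/2223122500)/(416029/47150) = 137662518841/19615767350 in ≈ 7.018 in

Q = 137662518841/19615767350 in ≈ 7.018 in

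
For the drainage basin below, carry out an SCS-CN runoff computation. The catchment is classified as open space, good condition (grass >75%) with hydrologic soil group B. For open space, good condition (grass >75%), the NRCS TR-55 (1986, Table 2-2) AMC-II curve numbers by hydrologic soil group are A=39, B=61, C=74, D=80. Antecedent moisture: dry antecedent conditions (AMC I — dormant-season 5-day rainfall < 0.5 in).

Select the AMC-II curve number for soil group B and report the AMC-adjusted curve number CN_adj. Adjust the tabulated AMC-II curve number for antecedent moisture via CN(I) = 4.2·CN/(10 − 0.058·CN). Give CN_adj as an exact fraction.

NRCS table: open space, good condition (grass >75%), soil group B → CN(II) = 61
Adjust CN=61 to AMC I: 4.2·61/(10 − 0.058·61) → (1281/5) ÷ (3231/500) = 42700/1077 ≈ 39.647

CN_adj = 42700/1077 ≈ 39.647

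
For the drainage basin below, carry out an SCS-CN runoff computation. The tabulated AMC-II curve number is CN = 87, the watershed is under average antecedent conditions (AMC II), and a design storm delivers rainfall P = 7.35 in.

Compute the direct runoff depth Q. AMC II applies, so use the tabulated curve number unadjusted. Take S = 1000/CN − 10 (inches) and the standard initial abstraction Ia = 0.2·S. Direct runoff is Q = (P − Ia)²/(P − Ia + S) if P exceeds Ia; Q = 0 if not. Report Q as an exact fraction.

Q = 150528361/25872060 in ≈ 5.818 in

AMC II — tabulated CN = 87 applies directly.
Retention S: 1000/CN − 10 with CN=87.000 → S = 130/87 ≈ 1.494 in
Ia = 0.2·(130/87) = 26/87 in ≈ 0.299 in
Since P=7.350 > Ia=0.299: effective rainfall P−Ia = 12269/1740 in
Q: (12269/1740)² ÷ (14869/1740) = 150528361/25872060 in (≈ 5.818 in)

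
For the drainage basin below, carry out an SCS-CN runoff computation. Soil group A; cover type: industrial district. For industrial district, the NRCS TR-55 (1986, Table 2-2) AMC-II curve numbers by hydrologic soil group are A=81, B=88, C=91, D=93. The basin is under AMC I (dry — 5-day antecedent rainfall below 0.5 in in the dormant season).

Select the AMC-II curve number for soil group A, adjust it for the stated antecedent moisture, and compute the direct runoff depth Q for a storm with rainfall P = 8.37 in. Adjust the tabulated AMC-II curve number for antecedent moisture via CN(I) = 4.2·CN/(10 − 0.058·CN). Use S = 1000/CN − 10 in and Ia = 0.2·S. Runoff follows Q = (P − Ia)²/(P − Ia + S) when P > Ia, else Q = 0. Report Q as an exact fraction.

Q = 1522106985169/371453663700 in ≈ 4.098 in

NRCS table: industrial district, soil group A → CN(II) = 81
Dry (AMC I): CN(I) = 4.2·81/(10 − 0.058·81) = (1701/5)/(2651/500) = 170100/2651 ≈ 64.164
Retention S: 1000/CN − 10 with CN=64.164 → S = 9500/1701 ≈ 5.585 in
Ia = 0.2·(9500/1701) = 1900/1701 in ≈ 1.117 in
Excess rainfall: 8.370 − 1.117 = 7.253 in; P > Ia so Q > 0
Q: (1233737/170100)² ÷ (2183737/170100) = 1522106985169/371453663700 in (≈ 4.098 in)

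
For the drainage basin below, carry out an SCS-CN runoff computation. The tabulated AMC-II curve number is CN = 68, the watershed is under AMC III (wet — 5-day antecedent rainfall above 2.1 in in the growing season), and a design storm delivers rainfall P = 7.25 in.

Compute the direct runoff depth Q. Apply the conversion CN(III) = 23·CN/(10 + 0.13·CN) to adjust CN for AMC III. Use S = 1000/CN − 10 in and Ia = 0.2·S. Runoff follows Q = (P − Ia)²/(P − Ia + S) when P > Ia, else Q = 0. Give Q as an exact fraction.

Q = 114468601/21738036 in ≈ 5.266 in

CN(III) from CN(II)=68: (23·68)/(10 + 0.13·68) = 39100/471 ≈ 83.015
Max retention: S = 1000/(39100/471) − 10 = 800/391 in (≈ 2.046 in)
Ia = 0.2·(800/391) = 160/391 in ≈ 0.409 in
Since P=7.250 > Ia=0.409: effective rainfall P−Ia = 10699/1564 in
Q: (10699/1564)² ÷ (13899/1564) = 114468601/21738036 in (≈ 5.266 in)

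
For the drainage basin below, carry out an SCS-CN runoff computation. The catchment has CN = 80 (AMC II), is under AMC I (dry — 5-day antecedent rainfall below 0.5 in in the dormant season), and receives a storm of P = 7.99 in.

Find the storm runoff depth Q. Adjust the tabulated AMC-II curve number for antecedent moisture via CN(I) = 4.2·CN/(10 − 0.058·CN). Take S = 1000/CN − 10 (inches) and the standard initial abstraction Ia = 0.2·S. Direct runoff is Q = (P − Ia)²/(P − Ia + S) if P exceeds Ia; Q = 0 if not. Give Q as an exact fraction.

Adjust CN=80 to AMC I: 4.2·80/(10 − 0.058·80) → 336 ÷ (134/25) = 4200/67 ≈ 62.687
Retention S: 1000/CN − 10 with CN=62.687 → S = 125/21 ≈ 5.952 in
Ia = 0.2·(125/21) = 25/21 in ≈ 1.190 in
Since P=7.990 > Ia=1.190: effective rainfall P−Ia = 14279/2100 in
Runoff Q = (P−Ia)²/(P−Ia+S) = (6.800)²/(6.800+5.952) = 203889841/56235900 ≈ 3.626 in

Q = 203889841/56235900 in ≈ 3.626 in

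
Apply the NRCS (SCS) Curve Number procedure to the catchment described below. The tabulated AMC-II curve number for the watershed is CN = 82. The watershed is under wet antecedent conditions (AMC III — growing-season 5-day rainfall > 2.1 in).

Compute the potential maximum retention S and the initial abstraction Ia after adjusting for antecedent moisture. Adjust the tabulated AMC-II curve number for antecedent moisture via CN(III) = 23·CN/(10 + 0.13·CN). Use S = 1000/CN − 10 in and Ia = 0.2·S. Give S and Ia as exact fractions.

CN(III) from CN(II)=82: (23·82)/(10 + 0.13·82) = 94300/1033 ≈ 91.288
S = 1000/(94300/1033) − 10 = 900/943 in ≈ 0.954 in
Ia = 0.2·(900/943) = 180/943 in ≈ 0.191 in

S = 900/943 in ≈ 0.954 in; Ia = 180/943 in ≈ 0.191 in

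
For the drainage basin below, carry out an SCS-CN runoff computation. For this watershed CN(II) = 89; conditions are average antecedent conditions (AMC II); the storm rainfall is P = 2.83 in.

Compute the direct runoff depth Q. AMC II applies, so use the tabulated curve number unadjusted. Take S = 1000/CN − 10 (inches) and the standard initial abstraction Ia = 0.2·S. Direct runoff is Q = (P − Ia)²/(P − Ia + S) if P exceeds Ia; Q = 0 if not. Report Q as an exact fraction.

AMC II — tabulated CN = 89 applies directly.
Retention S: 1000/CN − 10 with CN=89.000 → S = 110/89 ≈ 1.236 in
Initial abstraction Ia = S/5 = (110/89)/5 = 22/89 ≈ 0.247 in
Since P=2.830 > Ia=0.247: effective rainfall P−Ia = 22987/8900 in
Q: (22987/8900)² ÷ (33987/8900) = 528402169/302484300 in (≈ 1.747 in)

Q = 528402169/302484300 in ≈ 1.747 in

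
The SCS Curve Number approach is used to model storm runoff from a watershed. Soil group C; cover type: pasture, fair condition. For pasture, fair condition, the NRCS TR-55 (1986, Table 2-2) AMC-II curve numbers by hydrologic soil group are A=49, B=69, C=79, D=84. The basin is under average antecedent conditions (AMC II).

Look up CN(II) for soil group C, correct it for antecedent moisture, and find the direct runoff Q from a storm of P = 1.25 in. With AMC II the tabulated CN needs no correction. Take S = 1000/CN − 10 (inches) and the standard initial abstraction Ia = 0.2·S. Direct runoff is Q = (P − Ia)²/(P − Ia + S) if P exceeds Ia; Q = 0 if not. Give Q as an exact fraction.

Q = 51529/337172 in ≈ 0.153 in

NRCS table: pasture, fair condition, soil group C → CN(II) = 79
CN(II) = 79; AMC II needs no correction.
Max retention: S = 1000/79 − 10 = 210/79 in (≈ 2.658 in)
Ia = 0.2·(210/79) = 42/79 in ≈ 0.532 in
Since P=1.250 > Ia=0.532: effective rainfall P−Ia = 227/316 in
Q: (227/316)² ÷ (1067/316) = 51529/337172 in (≈ 0.153 in)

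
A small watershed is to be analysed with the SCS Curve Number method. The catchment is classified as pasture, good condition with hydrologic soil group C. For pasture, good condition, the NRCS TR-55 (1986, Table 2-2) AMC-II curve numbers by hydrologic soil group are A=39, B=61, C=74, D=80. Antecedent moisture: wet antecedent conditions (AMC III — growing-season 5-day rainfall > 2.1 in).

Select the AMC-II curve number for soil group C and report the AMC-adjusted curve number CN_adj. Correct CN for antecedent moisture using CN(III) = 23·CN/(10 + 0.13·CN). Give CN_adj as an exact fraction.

NRCS table: pasture, good condition, soil group C → CN(II) = 74
Wet (AMC III): CN(III) = 23·74/(10 + 0.13·74) = 1702/(981/50) = 85100/981 ≈ 86.748

CN_adj = 85100/981 ≈ 86.748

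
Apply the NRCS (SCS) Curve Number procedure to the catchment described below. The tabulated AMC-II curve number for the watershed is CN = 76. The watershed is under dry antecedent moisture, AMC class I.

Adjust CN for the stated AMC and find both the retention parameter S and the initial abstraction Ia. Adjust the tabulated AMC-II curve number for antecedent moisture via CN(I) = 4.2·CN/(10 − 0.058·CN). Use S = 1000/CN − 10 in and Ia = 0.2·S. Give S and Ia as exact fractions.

S = 1000/133 in ≈ 7.519 in; Ia = 200/133 in ≈ 1.504 in

Dry (AMC I): CN(I) = 4.2·76/(10 − 0.058·76) = (1596/5)/(699/125) = 13300/233 ≈ 57.082
Max retention: S = 1000/(13300/233) − 10 = 1000/133 in (≈ 7.519 in)
Ia = 0.2·(1000/133) = 200/133 in ≈ 1.504 in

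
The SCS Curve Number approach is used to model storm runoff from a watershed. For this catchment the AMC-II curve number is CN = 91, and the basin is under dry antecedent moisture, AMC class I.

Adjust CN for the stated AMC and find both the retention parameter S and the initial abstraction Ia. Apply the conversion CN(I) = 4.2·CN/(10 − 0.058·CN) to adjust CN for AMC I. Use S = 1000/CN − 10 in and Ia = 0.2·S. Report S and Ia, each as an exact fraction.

S = 1500/637 in ≈ 2.355 in; Ia = 300/637 in ≈ 0.471 in

CN(I) from CN(II)=91: (4.2·91)/(10 − 0.058·91) = 63700/787 ≈ 80.940
S = 1000/(63700/787) − 10 = 1500/637 in ≈ 2.355 in
Ia = 0.2·(1500/637) = 300/637 in ≈ 0.471 in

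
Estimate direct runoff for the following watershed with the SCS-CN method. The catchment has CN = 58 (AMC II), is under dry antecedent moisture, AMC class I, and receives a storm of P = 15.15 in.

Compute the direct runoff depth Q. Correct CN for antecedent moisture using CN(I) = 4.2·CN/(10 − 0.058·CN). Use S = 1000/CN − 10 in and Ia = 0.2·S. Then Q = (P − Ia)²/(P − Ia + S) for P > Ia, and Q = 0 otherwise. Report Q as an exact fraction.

Q = 46063369/9736460 in ≈ 4.731 in

CN(I) from CN(II)=58: (4.2·58)/(10 − 0.058·58) = 2900/79 ≈ 36.709
Max retention: S = 1000/(2900/79) − 10 = 500/29 in (≈ 17.241 in)
Initial abstraction Ia = S/5 = (500/29)/5 = 100/29 ≈ 3.448 in
Since P=15.150 > Ia=3.448: effective rainfall P−Ia = 6787/580 in
Q: (6787/580)² ÷ (16787/580) = 46063369/9736460 in (≈ 4.731 in)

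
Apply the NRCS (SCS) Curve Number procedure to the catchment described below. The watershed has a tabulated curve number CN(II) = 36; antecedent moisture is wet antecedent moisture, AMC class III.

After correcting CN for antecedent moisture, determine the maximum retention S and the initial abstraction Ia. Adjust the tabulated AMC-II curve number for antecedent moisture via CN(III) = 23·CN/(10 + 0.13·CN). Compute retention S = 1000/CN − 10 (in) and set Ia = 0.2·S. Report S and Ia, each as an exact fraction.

Wet (AMC III): CN(III) = 23·36/(10 + 0.13·36) = 828/(367/25) = 20700/367 ≈ 56.403
S = 1000/(20700/367) − 10 = 1600/207 in ≈ 7.729 in
Ia = 0.2·(1600/207) = 320/207 in ≈ 1.546 in

S = 1600/207 in ≈ 7.729 in; Ia = 320/207 in ≈ 1.546 in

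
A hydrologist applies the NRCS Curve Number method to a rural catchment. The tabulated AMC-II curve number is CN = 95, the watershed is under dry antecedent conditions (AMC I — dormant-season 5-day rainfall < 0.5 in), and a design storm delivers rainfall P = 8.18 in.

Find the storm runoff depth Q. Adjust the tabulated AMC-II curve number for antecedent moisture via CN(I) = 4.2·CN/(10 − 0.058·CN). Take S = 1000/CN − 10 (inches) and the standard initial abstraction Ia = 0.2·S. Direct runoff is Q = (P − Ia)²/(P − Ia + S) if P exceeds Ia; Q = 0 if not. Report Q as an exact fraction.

Q = 25024392481/3654660450 in ≈ 6.847 in

CN(I) from CN(II)=95: (4.2·95)/(10 − 0.058·95) = 39900/449 ≈ 88.864
S = 1000/(39900/449) − 10 = 500/399 in ≈ 1.253 in
Ia = 0.2·(500/399) = 100/399 in ≈ 0.251 in
Excess rainfall: 8.180 − 0.251 = 7.929 in; P > Ia so Q > 0
Runoff Q = (P−Ia)²/(P−Ia+S) = (7.929)²/(7.929+1.253) = 25024392481/3654660450 ≈ 6.847 in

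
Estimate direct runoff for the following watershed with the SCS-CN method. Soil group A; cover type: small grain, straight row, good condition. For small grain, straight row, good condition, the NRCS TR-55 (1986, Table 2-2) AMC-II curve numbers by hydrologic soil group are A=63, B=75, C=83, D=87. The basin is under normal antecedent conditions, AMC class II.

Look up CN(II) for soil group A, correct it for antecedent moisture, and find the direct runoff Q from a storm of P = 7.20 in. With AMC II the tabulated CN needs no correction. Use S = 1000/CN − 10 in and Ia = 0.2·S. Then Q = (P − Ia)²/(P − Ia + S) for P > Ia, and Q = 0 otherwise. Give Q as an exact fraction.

Q = 900601/295155 in ≈ 3.051 in

NRCS table: small grain, straight row, good condition, soil group A → CN(II) = 63
Average conditions: CN = 63 (no AMC adjustment).
Retention S: 1000/CN − 10 with CN=63.000 → S = 370/63 ≈ 5.873 in
Ia = 0.2S: 0.2·5.873 = 1.175 in (exactly 74/63)
P − Ia = 7.200 − 1.175 = 1898/315 ≈ 6.025 in (> 0, runoff occurs)
Q: (1898/315)² ÷ (3748/315) = 900601/295155 in (≈ 3.051 in)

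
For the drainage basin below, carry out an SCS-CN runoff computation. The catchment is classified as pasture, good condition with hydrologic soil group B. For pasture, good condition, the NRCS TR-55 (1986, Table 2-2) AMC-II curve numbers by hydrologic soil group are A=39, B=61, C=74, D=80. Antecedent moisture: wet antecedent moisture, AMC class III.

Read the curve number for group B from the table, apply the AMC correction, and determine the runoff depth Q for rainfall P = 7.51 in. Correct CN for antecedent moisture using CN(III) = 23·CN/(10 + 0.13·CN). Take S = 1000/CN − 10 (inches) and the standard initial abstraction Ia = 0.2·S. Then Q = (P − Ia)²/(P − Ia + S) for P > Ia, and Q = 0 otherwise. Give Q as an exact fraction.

Q = 951898776409/191601115900 in ≈ 4.968 in

NRCS table: pasture, good condition, soil group B → CN(II) = 61
Wet (AMC III): CN(III) = 23·61/(10 + 0.13·61) = 1403/(1793/100) = 140300/1793 ≈ 78.249
Retention S: 1000/CN − 10 with CN=78.249 → S = 3900/1403 ≈ 2.780 in
Ia = 0.2S: 0.2·2.780 = 0.556 in (exactly 780/1403)
Excess rainfall: 7.510 − 0.556 = 6.954 in; P > Ia so Q > 0
Runoff Q = (P−Ia)²/(P−Ia+S) = (6.954)²/(6.954+2.780) = 951898776409/191601115900 ≈ 4.968 in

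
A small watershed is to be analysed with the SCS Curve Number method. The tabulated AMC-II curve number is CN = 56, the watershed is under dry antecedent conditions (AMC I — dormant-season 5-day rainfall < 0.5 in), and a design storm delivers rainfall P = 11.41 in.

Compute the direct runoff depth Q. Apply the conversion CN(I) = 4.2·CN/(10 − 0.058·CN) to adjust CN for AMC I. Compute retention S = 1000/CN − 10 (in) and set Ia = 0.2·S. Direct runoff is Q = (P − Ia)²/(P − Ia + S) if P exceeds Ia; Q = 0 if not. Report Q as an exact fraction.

Q = 12707376529/5699586900 in ≈ 2.230 in

Dry (AMC I): CN(I) = 4.2·56/(10 − 0.058·56) = (1176/5)/(844/125) = 7350/211 ≈ 34.834
Max retention: S = 1000/(7350/211) − 10 = 2750/147 in (≈ 18.707 in)
Ia = 0.2S: 0.2·18.707 = 3.741 in (exactly 550/147)
Excess rainfall: 11.410 − 3.741 = 7.669 in; P > Ia so Q > 0
Q = (112727/14700)²/((112727/14700) + 2750/147) = (12707376529/216090000)/(387727/14700) = 12707376529/5699586900 in ≈ 2.230 in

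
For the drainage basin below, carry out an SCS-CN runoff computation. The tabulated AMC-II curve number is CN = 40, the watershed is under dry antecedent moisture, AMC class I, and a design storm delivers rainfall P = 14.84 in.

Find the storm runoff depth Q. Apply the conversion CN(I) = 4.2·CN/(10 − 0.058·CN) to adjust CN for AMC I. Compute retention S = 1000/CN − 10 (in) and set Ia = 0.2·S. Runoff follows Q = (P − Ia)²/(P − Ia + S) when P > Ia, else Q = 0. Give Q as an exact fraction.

Q = 1814409/1329475 in ≈ 1.365 in

CN(I) from CN(II)=40: (4.2·40)/(10 − 0.058·40) = 175/8 ≈ 21.875
Max retention: S = 1000/(175/8) − 10 = 250/7 in (≈ 35.714 in)
Ia = 0.2·(250/7) = 50/7 in ≈ 7.143 in
P − Ia = 14.840 − 7.143 = 1347/175 ≈ 7.697 in (> 0, runoff occurs)
Q: (1347/175)² ÷ (7597/175) = 1814409/1329475 in (≈ 1.365 in)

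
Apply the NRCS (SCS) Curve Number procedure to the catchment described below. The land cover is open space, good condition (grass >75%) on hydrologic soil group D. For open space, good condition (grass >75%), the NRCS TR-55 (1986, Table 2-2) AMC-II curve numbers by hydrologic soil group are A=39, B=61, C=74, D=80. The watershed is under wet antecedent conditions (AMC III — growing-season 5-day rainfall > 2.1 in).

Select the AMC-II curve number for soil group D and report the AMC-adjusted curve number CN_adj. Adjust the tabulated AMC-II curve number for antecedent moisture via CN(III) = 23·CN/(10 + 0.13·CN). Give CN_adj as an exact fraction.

CN_adj = 4600/51 ≈ 90.196

NRCS table: open space, good condition (grass >75%), soil group D → CN(II) = 80
Adjust CN=80 to AMC III: 23·80/(10 + 0.13·80) → 1840 ÷ (102/5) = 4600/51 ≈ 90.196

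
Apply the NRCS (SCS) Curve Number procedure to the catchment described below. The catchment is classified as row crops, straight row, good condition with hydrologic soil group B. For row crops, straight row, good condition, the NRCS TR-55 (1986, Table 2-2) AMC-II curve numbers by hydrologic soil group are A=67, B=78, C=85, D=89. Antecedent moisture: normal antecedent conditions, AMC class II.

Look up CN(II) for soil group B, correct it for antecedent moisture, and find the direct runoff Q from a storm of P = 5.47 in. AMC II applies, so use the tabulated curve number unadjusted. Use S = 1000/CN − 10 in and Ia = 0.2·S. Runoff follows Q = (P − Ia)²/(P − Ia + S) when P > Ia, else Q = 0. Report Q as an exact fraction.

Q = 366071689/117518700 in ≈ 3.115 in

NRCS table: row crops, straight row, good condition, soil group B → CN(II) = 78
AMC II — tabulated CN = 78 applies directly.
Retention S: 1000/CN − 10 with CN=78.000 → S = 110/39 ≈ 2.821 in
Initial abstraction Ia = S/5 = (110/39)/5 = 22/39 ≈ 0.564 in
Excess rainfall: 5.470 − 0.564 = 4.906 in; P > Ia so Q > 0
Q: (19133/3900)² ÷ (30133/3900) = 366071689/117518700 in (≈ 3.115 in)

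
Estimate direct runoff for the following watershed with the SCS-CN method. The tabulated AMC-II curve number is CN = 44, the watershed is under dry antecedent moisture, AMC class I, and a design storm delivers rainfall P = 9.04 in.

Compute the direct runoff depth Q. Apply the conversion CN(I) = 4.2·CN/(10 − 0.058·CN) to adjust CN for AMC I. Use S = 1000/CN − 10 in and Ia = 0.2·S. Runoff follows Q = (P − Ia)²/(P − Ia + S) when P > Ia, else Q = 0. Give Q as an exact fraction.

Q = 3020882/11326425 in ≈ 0.267 in

Adjust CN=44 to AMC I: 4.2·44/(10 − 0.058·44) → (924/5) ÷ (931/125) = 3300/133 ≈ 24.812
Retention S: 1000/CN − 10 with CN=24.812 → S = 1000/33 ≈ 30.303 in
Ia = 0.2S: 0.2·30.303 = 6.061 in (exactly 200/33)
Excess rainfall: 9.040 − 6.061 = 2.979 in; P > Ia so Q > 0
Q: (2458/825)² ÷ (27458/825) = 3020882/11326425 in (≈ 0.267 in)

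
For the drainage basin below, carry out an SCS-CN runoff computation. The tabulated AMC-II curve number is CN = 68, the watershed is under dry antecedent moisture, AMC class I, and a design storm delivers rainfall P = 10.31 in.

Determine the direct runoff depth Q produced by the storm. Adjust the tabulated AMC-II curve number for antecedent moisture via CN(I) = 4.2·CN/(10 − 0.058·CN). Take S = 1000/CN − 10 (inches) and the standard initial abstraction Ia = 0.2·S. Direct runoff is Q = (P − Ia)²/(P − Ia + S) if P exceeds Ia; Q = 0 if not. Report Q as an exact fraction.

Dry (AMC I): CN(I) = 4.2·68/(10 − 0.058·68) = (1428/5)/(757/125) = 35700/757 ≈ 47.160
Max retention: S = 1000/(35700/757) − 10 = 4000/357 in (≈ 11.204 in)
Ia = 0.2S: 0.2·11.204 = 2.241 in (exactly 800/357)
P − Ia = 10.310 − 2.241 = 288067/35700 ≈ 8.069 in (> 0, runoff occurs)
Q = (288067/35700)²/((288067/35700) + 4000/357) = (82982596489/1274490000)/(688067/35700) = 82982596489/24563991900 in ≈ 3.378 in

Q = 82982596489/24563991900 in ≈ 3.378 in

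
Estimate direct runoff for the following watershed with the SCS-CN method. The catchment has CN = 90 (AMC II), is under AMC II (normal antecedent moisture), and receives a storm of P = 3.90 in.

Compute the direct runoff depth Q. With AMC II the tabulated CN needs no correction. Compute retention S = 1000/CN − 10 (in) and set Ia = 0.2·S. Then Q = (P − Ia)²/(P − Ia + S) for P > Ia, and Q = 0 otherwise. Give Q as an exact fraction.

AMC II — tabulated CN = 90 applies directly.
S = 1000/90 − 10 = 10/9 in ≈ 1.111 in
Ia = 0.2S: 0.2·1.111 = 0.222 in (exactly 2/9)
Since P=3.900 > Ia=0.222: effective rainfall P−Ia = 331/90 in
Q: (331/90)² ÷ (431/90) = 109561/38790 in (≈ 2.824 in)

Q = 109561/38790 in ≈ 2.824 in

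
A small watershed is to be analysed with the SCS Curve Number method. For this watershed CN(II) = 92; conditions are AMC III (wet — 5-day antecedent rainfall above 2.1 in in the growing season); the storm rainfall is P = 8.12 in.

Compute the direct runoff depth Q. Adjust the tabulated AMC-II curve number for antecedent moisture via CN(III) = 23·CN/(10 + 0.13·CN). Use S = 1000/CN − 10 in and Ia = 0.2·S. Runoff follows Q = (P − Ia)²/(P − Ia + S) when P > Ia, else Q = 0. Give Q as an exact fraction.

Adjust CN=92 to AMC III: 23·92/(10 + 0.13·92) → 2116 ÷ (549/25) = 52900/549 ≈ 96.357
S = 1000/(52900/549) − 10 = 200/529 in ≈ 0.378 in
Ia = 0.2S: 0.2·0.378 = 0.076 in (exactly 40/529)
Since P=8.120 > Ia=0.076: effective rainfall P−Ia = 106387/13225 in
Q: (106387/13225)² ÷ (111387/13225) = 11318193769/1473093075 in (≈ 7.683 in)

Q = 11318193769/1473093075 in ≈ 7.683 in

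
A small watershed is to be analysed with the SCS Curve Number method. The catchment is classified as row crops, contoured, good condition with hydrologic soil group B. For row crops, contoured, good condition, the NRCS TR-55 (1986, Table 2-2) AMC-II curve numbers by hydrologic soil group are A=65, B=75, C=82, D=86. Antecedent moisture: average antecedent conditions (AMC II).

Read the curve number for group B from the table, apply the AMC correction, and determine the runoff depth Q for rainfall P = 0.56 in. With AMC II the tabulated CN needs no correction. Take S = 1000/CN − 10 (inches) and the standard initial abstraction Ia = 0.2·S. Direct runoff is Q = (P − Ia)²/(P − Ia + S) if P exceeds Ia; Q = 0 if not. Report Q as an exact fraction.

Q = 0 in ≈ 0.000 in

NRCS table: row crops, contoured, good condition, soil group B → CN(II) = 75
Average conditions: CN = 75 (no AMC adjustment).
S = 1000/75 − 10 = 10/3 in ≈ 3.333 in
Ia = 0.2·(10/3) = 2/3 in ≈ 0.667 in
P = 0.560 ≤ Ia = 0.667 in: entire storm abstracted, Q = 0.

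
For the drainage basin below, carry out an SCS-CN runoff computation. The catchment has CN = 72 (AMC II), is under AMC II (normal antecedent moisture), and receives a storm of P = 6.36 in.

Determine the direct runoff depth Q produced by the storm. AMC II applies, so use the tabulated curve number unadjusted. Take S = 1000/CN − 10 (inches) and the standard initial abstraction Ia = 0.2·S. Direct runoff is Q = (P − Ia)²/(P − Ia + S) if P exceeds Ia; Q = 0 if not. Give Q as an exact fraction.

Q = 1577536/479475 in ≈ 3.290 in

Average conditions: CN = 72 (no AMC adjustment).
S = 1000/72 − 10 = 35/9 in ≈ 3.889 in
Ia = 0.2·(35/9) = 7/9 in ≈ 0.778 in
P − Ia = 6.360 − 0.778 = 1256/225 ≈ 5.582 in (> 0, runoff occurs)
Q: (1256/225)² ÷ (2131/225) = 1577536/479475 in (≈ 3.290 in)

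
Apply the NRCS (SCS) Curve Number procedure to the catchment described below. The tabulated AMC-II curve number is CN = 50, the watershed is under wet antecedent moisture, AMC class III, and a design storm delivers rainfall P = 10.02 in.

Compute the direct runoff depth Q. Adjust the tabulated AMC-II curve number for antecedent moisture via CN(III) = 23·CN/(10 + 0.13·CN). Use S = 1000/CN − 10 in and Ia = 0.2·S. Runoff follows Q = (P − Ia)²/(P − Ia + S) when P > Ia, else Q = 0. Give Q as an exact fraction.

Q = 110733529/17851450 in ≈ 6.203 in

Wet (AMC III): CN(III) = 23·50/(10 + 0.13·50) = 1150/(33/2) = 2300/33 ≈ 69.697
Retention S: 1000/CN − 10 with CN=69.697 → S = 100/23 ≈ 4.348 in
Ia = 0.2·(100/23) = 20/23 in ≈ 0.870 in
Excess rainfall: 10.020 − 0.870 = 9.150 in; P > Ia so Q > 0
Q = (10523/1150)²/((10523/1150) + 100/23) = (110733529/1322500)/(15523/1150) = 110733529/17851450 in ≈ 6.203 in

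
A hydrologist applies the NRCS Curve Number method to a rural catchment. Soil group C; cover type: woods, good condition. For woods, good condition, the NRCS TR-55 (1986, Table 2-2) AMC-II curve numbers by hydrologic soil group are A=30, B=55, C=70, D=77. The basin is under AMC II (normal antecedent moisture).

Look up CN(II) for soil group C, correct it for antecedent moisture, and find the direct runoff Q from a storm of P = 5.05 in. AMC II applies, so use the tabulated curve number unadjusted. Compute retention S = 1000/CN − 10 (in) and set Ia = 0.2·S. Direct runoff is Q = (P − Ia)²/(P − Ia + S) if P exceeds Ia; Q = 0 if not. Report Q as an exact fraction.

NRCS table: woods, good condition, soil group C → CN(II) = 70
Average conditions: CN = 70 (no AMC adjustment).
S = 1000/70 − 10 = 30/7 in ≈ 4.286 in
Ia = 0.2S: 0.2·4.286 = 0.857 in (exactly 6/7)
Since P=5.050 > Ia=0.857: effective rainfall P−Ia = 587/140 in
Runoff Q = (P−Ia)²/(P−Ia+S) = (4.193)²/(4.193+4.286) = 344569/166180 ≈ 2.073 in

Q = 344569/166180 in ≈ 2.073 in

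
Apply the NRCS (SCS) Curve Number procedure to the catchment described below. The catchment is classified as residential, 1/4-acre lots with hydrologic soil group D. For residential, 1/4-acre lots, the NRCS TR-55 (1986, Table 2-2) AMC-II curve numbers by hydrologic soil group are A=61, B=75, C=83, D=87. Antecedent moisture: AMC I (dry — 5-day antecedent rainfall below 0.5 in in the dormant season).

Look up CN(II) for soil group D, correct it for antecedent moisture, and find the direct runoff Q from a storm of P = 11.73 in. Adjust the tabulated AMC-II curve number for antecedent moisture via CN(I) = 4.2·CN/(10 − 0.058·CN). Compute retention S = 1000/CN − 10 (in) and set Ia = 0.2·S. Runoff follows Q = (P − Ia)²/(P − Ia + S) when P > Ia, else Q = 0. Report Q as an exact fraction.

NRCS table: residential, 1/4-acre lots, soil group D → CN(II) = 87
Dry (AMC I): CN(I) = 4.2·87/(10 − 0.058·87) = (1827/5)/(2477/500) = 182700/2477 ≈ 73.759
Max retention: S = 1000/(182700/2477) − 10 = 6500/1827 in (≈ 3.558 in)
Initial abstraction Ia = S/5 = (6500/1827)/5 = 1300/1827 ≈ 0.712 in
Excess rainfall: 11.730 − 0.712 = 11.018 in; P > Ia so Q > 0
Runoff Q = (P−Ia)²/(P−Ia+S) = (11.018)²/(11.018+3.558) = 4052454851041/486543071700 ≈ 8.329 in

Q = 4052454851041/486543071700 in ≈ 8.329 in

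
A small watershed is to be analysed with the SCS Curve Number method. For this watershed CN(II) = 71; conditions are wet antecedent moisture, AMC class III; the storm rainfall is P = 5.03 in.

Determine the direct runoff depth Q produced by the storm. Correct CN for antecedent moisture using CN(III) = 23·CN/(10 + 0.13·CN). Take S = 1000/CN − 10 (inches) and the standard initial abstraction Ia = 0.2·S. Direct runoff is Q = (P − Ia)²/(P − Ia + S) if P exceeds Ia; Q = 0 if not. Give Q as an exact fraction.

CN(III) from CN(II)=71: (23·71)/(10 + 0.13·71) = 163300/1923 ≈ 84.919
Max retention: S = 1000/(163300/1923) − 10 = 2900/1633 in (≈ 1.776 in)
Initial abstraction Ia = S/5 = (2900/1633)/5 = 580/1633 ≈ 0.355 in
Excess rainfall: 5.030 − 0.355 = 4.675 in; P > Ia so Q > 0
Runoff Q = (P−Ia)²/(P−Ia+S) = (4.675)²/(4.675+1.776) = 582778033201/172020056700 ≈ 3.388 in

Q = 582778033201/172020056700 in ≈ 3.388 in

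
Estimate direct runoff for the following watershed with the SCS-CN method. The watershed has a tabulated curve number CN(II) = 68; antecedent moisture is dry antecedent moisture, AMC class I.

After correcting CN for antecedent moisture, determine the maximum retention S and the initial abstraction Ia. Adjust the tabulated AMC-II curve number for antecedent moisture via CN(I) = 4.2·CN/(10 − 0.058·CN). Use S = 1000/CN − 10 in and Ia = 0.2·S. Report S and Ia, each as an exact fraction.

CN(I) from CN(II)=68: (4.2·68)/(10 − 0.058·68) = 35700/757 ≈ 47.160
Max retention: S = 1000/(35700/757) − 10 = 4000/357 in (≈ 11.204 in)
Ia = 0.2S: 0.2·11.204 = 2.241 in (exactly 800/357)

S = 4000/357 in ≈ 11.204 in; Ia = 800/357 in ≈ 2.241 in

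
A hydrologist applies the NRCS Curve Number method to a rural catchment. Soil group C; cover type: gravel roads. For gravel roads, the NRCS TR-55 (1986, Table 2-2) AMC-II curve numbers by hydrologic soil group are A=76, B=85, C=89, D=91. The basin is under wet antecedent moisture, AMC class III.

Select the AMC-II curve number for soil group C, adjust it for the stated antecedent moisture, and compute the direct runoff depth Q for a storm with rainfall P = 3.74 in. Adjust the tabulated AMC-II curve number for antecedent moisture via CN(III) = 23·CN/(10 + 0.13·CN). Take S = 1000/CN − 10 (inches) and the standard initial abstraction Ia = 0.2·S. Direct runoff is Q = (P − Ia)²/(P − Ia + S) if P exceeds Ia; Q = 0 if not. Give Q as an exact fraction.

Q = 12566096411/3971077650 in ≈ 3.164 in

NRCS table: gravel roads, soil group C → CN(II) = 89
Adjust CN=89 to AMC III: 23·89/(10 + 0.13·89) → 2047 ÷ (2157/100) = 204700/2157 ≈ 94.900
S = 1000/(204700/2157) − 10 = 1100/2047 in ≈ 0.537 in
Initial abstraction Ia = S/5 = (1100/2047)/5 = 220/2047 ≈ 0.107 in
Since P=3.740 > Ia=0.107: effective rainfall P−Ia = 371789/102350 in
Q = (371789/102350)²/((371789/102350) + 1100/2047) = (138227060521/10475522500)/(426789/102350) = 12566096411/3971077650 in ≈ 3.164 in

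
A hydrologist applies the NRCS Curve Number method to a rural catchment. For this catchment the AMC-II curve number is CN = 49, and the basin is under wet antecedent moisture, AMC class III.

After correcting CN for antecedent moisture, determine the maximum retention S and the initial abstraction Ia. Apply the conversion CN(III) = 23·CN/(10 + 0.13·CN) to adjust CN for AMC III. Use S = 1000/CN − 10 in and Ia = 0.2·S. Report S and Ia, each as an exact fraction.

Wet (AMC III): CN(III) = 23·49/(10 + 0.13·49) = 1127/(1637/100) = 112700/1637 ≈ 68.845
Max retention: S = 1000/(112700/1637) − 10 = 5100/1127 in (≈ 4.525 in)
Initial abstraction Ia = S/5 = (5100/1127)/5 = 1020/1127 ≈ 0.905 in

S = 5100/1127 in ≈ 4.525 in; Ia = 1020/1127 in ≈ 0.905 in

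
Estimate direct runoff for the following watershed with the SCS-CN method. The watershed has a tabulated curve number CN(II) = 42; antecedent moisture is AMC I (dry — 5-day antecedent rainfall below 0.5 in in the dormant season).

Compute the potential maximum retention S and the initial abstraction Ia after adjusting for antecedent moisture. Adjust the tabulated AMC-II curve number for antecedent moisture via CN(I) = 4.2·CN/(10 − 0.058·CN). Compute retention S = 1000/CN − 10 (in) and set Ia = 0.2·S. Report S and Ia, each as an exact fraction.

S = 14500/441 in ≈ 32.880 in; Ia = 2900/441 in ≈ 6.576 in

CN(I) from CN(II)=42: (4.2·42)/(10 − 0.058·42) = 44100/1891 ≈ 23.321
Max retention: S = 1000/(44100/1891) − 10 = 14500/441 in (≈ 32.880 in)
Ia = 0.2·(14500/441) = 2900/441 in ≈ 6.576 in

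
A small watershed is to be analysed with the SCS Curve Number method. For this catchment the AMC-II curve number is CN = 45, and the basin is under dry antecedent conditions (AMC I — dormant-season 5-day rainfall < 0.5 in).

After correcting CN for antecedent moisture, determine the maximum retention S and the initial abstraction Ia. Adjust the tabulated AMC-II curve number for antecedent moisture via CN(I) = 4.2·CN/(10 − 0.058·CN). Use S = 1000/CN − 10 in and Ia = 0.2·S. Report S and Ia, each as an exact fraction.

Dry (AMC I): CN(I) = 4.2·45/(10 − 0.058·45) = 189/(739/100) = 18900/739 ≈ 25.575
Retention S: 1000/CN − 10 with CN=25.575 → S = 5500/189 ≈ 29.101 in
Ia = 0.2·(5500/189) = 1100/189 in ≈ 5.820 in

S = 5500/189 in ≈ 29.101 in; Ia = 1100/189 in ≈ 5.820 in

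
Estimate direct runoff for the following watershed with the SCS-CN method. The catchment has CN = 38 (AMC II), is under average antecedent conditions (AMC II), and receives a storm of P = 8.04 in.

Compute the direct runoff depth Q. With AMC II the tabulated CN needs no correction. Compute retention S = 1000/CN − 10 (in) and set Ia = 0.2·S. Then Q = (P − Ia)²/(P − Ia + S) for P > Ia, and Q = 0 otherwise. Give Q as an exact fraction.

Q = 5148361/4759025 in ≈ 1.082 in

AMC II — tabulated CN = 38 applies directly.
Retention S: 1000/CN − 10 with CN=38.000 → S = 310/19 ≈ 16.316 in
Initial abstraction Ia = S/5 = (310/19)/5 = 62/19 ≈ 3.263 in
Excess rainfall: 8.040 − 3.263 = 4.777 in; P > Ia so Q > 0
Runoff Q = (P−Ia)²/(P−Ia+S) = (4.777)²/(4.777+16.316) = 5148361/4759025 ≈ 1.082 in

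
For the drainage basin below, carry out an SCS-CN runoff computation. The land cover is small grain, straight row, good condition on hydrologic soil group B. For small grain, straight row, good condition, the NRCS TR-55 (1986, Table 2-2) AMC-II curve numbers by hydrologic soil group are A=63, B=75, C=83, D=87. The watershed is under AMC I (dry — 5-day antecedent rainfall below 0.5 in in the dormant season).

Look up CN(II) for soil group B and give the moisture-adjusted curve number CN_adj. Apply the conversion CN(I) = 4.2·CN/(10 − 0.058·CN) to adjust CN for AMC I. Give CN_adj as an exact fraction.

NRCS table: small grain, straight row, good condition, soil group B → CN(II) = 75
CN(I) from CN(II)=75: (4.2·75)/(10 − 0.058·75) = 6300/113 ≈ 55.752

CN_adj = 6300/113 ≈ 55.752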